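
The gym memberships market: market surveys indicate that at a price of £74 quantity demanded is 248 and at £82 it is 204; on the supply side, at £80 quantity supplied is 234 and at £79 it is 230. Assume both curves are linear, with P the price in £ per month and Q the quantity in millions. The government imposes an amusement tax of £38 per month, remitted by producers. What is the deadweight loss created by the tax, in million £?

Deadweight loss = £1672 million.

Demand slope: (204 − 248)/(82 − 74) = -5.5, so Qd = 655 − 5.5P.
Supply slope: (230 − 234)/(79 − 80) = 4, so Qs = 4P − 86.
Without the tax, 655 − 5.5P = 4P − 86 gives 9.5P = 741, so P* = £78 and Q* = 226.
With the tax collected from producers, supply shifts: Qs = 4(P − 38) − 86.
Solving gives Q = 138 with buyers paying £94 and producers receiving £56 (the £38 wedge).
Quantity falls by |ΔQ| = |226 − 138| = 88.
DWL = ½ · t · |ΔQ| = ½ · 38 · 88 = £1672.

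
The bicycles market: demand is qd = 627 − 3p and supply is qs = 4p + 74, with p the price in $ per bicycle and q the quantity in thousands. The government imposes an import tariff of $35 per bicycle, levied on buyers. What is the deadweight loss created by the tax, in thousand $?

Deadweight loss = $1050 thousand.

Without the tax, 627 − 3p = 4p + 74 gives 7p = 553, so p* = $79 and q* = 390.
With the tax collected from buyers, demand (in seller-price terms) shifts: qd = 627 − 3(p + 35).
New equilibrium: buyers pay $99, producers receive $64, q = 330. (Wedge: pb − ps = 35.)
Quantity falls by |ΔQ| = |390 − 330| = 60.
DWL = ½ · t · |ΔQ| = ½ · 35 · 60 = $1050.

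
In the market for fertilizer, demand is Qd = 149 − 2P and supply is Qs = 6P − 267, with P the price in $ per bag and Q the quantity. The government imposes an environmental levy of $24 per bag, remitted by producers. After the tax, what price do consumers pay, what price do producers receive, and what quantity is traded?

Before the tax: set 149 − 2P = 6P − 267 → P* = $52, Q* = 45.
With the tax collected from producers, supply shifts: Qs = 6(P − 24) − 267.
New equilibrium: consumers pay $70, producers receive $46, Q = 9. (Wedge: Pb − Ps = 24.)
The less price-elastic side of the market bears the larger share of a per-unit tax.

Consumers pay $70; producers receive $46; quantity = 9.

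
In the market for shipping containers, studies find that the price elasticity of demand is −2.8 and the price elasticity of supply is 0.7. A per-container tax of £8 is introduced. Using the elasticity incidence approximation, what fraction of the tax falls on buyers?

Buyers' share ≈ 0.2.

Incidence ratio: buyers' share ≈ εs / (εs + |εd|) = 0.7 / (0.7 + 2.8) = 0.2.
Supply is the less elastic side, so buyers bear the smaller share.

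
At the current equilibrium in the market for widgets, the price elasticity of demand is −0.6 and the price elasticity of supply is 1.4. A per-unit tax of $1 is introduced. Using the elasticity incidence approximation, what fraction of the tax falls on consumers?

Consumers' share ≈ 0.7.

Incidence ratio: consumers' share ≈ εs / (εs + |εd|) = 1.4 / (1.4 + 0.6) = 0.7.
Supply is the more elastic side, so consumers bear the larger share.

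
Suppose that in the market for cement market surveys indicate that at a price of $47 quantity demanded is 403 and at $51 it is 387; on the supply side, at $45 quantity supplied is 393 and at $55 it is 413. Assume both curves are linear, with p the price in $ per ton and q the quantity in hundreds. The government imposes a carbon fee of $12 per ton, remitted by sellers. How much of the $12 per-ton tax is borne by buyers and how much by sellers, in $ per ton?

Demand slope: (387 − 403)/(51 − 47) = -4, so qd = 591 − 4p.
Supply slope: (413 − 393)/(55 − 45) = 2, so qs = 2p + 303.
Before the tax: set 591 − 4p = 2p + 303 → p* = $48, q* = 399.
With the tax collected from sellers, supply shifts: qs = 2(p − 12) + 303.
Solving gives q = 383 with buyers paying $52 and sellers receiving $40 (the $12 wedge).
Burden on buyers: $4; on sellers: $8. (They sum to $12.)

Buyers bear $4 per ton; sellers bear $8 per ton.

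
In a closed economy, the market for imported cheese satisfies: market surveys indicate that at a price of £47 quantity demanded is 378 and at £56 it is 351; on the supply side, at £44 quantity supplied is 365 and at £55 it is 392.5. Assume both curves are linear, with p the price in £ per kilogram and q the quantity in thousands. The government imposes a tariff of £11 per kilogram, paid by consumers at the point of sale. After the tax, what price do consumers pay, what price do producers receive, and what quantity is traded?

Consumers pay £53; producers receive £42; quantity = 360.

Demand slope: (351 − 378)/(56 − 47) = -3, so qd = 519 − 3p.
Supply slope: (392.5 − 365)/(55 − 44) = 2.5, so qs = 2.5p + 255.
Before the tax: set 519 − 3p = 2.5p + 255 → p* = £48, q* = 375.
With the tax collected from consumers, demand (in seller-price terms) shifts: qd = 519 − 3(p + 11).
Solving gives q = 360 with consumers paying £53 and producers receiving £42 (the £11 wedge).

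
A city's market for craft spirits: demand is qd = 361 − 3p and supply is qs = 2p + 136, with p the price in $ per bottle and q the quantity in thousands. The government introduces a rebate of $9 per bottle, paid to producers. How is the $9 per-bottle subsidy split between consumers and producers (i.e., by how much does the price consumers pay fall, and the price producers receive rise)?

Before the subsidy: set 361 − 3p = 2p + 136 → p* = $45, q* = 226.
With a per-unit subsidy paid to producers, each receives p + 9 per unit sold, so supply becomes qs = 2(p + 9) + 136.
New equilibrium: consumers pay $41.4, producers receive $50.4, q = 236.8. (Wedge: pb − ps = −9.)
Gain to consumers: $3.6; to producers: $5.4. (They sum to $9.)

Consumers gain $3.6 per bottle; producers gain $5.4 per bottle.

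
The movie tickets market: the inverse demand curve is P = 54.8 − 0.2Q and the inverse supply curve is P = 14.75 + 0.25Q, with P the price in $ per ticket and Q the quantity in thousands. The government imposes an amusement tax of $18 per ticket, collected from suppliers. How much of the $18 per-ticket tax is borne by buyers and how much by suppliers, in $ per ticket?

Inverting to Q(P) form: Qd = 274 − 5P; Qs = 4P − 59.
Before the tax: set 274 − 5P = 4P − 59 → P* = $37, Q* = 89.
With the tax collected from suppliers, supply shifts: Qs = 4(P − 18) − 59.
New equilibrium: buyers pay $45, suppliers receive $27, Q = 49. (Wedge: Pb − Ps = 18.)
Burden on buyers: $8; on suppliers: $10. (They sum to $18.)
The less price-elastic side of the market bears the larger share of a per-unit tax.

Buyers bear $8 per ticket; suppliers bear $10 per ticket.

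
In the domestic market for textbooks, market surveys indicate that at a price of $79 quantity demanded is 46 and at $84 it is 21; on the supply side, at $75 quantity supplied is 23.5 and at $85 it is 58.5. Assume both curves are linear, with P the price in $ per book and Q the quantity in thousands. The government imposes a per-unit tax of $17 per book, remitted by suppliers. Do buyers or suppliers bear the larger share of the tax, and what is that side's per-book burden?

Suppliers bear the larger share: $10 per book.

Demand slope: (21 − 46)/(84 − 79) = -5, so Qd = 441 − 5P.
Supply slope: (58.5 − 23.5)/(85 − 75) = 3.5, so Qs = 3.5P − 239.
Without the tax, 441 − 5P = 3.5P − 239 gives 8.5P = 680, so P* = $80 and Q* = 41.
With the tax collected from suppliers, supply shifts: Qs = 3.5(P − 17) − 239.
New equilibrium: buyers pay $87, suppliers receive $70, Q = 6. (Wedge: Pb − Ps = 17.)
Per-book burden: buyers $7, suppliers $10.
Suppliers take the larger share because supply is less price-elastic here (demand slope 5 vs supply slope 3.5).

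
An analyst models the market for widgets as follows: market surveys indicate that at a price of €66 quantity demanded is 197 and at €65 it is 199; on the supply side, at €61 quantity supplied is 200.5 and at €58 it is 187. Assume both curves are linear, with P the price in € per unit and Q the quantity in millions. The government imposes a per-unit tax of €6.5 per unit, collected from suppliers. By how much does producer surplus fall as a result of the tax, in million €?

Producer surplus falls by €401 million.

Demand slope: (199 − 197)/(65 − 66) = -2, so Qd = 329 − 2P.
Supply slope: (187 − 200.5)/(58 − 61) = 4.5, so Qs = 4.5P − 74.
Before the tax: set 329 − 2P = 4.5P − 74 → P* = €62, Q* = 205.
With the tax collected from suppliers, supply shifts: Qs = 4.5(P − 6.5) − 74.
New equilibrium: buyers pay €66.5, suppliers receive €60, Q = 196. (Wedge: Pb − Ps = 6.5.)
ΔPS is the trapezoid between Q = 196 and Q = 205 of height €2: ½ · (205 + 196) · 2 = €401.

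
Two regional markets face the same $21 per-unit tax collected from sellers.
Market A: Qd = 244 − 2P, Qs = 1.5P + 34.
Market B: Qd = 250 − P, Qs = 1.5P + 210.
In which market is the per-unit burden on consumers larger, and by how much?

Market A: pre-tax P* = $60, Q* = 124; post-tax Q = 106; per-unit burden on consumers = $9.
Market B: pre-tax P* = $16, Q* = 234; post-tax Q = 221.4; per-unit burden on consumers = $12.6.
Difference: $9 vs $12.6 → market B is larger by $3.6.

Market B, by $3.6.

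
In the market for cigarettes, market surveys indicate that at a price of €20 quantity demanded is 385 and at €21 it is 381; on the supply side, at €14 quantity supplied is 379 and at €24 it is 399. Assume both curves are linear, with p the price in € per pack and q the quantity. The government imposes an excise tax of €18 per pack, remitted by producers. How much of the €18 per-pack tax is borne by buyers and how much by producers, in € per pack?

Buyers bear €6 per pack; producers bear €12 per pack.

Demand slope: (381 − 385)/(21 − 20) = -4, so qd = 465 − 4p.
Supply slope: (399 − 379)/(24 − 14) = 2, so qs = 2p + 351.
Before the tax: set 465 − 4p = 2p + 351 → p* = €19, q* = 389.
With the tax collected from producers, supply shifts: qs = 2(p − 18) + 351.
New equilibrium: buyers pay €25, producers receive €7, q = 365. (Wedge: pb − ps = 18.)
Burden on buyers: €6; on producers: €12. (They sum to €18.)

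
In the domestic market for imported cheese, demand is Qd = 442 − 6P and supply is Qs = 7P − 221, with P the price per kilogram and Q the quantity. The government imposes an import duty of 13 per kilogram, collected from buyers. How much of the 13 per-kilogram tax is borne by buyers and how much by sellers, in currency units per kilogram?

Before the tax: set 442 − 6P = 7P − 221 → P* = 51, Q* = 136.
With the tax collected from buyers, demand (in seller-price terms) shifts: Qd = 442 − 6(P + 13).
Solving gives Q = 94 with buyers paying 58 and sellers receiving 45 (the 13 wedge).
Burden on buyers: 7; on sellers: 6. (They sum to 13.)

Buyers bear 7 per kilogram; sellers bear 6 per kilogram.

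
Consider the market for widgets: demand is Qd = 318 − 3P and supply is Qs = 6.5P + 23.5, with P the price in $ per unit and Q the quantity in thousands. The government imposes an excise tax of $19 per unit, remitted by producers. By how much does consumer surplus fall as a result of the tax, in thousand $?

Without the tax, 318 − 3P = 6.5P + 23.5 gives 9.5P = 294.5, so P* = $31 and Q* = 225.
With the tax collected from producers, supply shifts: Qs = 6.5(P − 19) + 23.5.
Solving gives Q = 186 with buyers paying $44 and producers receiving $25 (the $19 wedge).
ΔCS is the trapezoid between Q = 186 and Q = 225 of height $13: ½ · (225 + 186) · 13 = $2671.5.

Consumer surplus falls by $2671.5 thousand.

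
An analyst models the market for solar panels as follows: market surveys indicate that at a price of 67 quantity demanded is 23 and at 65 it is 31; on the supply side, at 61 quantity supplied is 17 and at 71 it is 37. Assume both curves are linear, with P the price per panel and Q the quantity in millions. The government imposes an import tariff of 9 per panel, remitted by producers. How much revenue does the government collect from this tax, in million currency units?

Tax revenue = 135 million.

Demand slope: (31 − 23)/(65 − 67) = -4, so Qd = 291 − 4P.
Supply slope: (37 − 17)/(71 − 61) = 2, so Qs = 2P − 105.
Before the tax: set 291 − 4P = 2P − 105 → P* = 66, Q* = 27.
With the tax collected from producers, supply shifts: Qs = 2(P − 9) − 105.
New equilibrium: consumers pay 69, producers receive 60, Q = 15. (Wedge: Pb − Ps = 9.)
Revenue = t · Q = 9 · 15 = 135.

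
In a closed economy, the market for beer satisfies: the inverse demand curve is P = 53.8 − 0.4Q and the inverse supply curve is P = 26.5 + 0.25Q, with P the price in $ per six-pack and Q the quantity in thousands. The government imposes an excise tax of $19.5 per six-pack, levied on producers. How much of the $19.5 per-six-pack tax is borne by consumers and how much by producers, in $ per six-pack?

Inverting to Q(P) form: Qd = 134.5 − 2.5P; Qs = 4P − 106.
Without the tax, 134.5 − 2.5P = 4P − 106 gives 6.5P = 240.5, so P* = $37 and Q* = 42.
With the tax collected from producers, supply shifts: Qs = 4(P − 19.5) − 106.
Solving gives Q = 12 with consumers paying $49 and producers receiving $29.5 (the $19.5 wedge).
Burden on consumers: $12; on producers: $7.5. (They sum to $19.5.)
The less price-elastic side of the market bears the larger share of a per-unit tax.

Consumers bear $12 per six-pack; producers bear $7.5 per six-pack.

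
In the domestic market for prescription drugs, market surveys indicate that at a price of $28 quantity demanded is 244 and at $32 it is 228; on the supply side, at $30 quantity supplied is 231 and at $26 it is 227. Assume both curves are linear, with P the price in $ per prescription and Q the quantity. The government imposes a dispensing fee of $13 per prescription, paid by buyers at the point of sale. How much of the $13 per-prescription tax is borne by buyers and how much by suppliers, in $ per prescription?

Buyers bear $2.6 per prescription; suppliers bear $10.4 per prescription.

Demand slope: (228 − 244)/(32 − 28) = -4, so Qd = 356 − 4P.
Supply slope: (227 − 231)/(26 − 30) = 1, so Qs = P + 201.
Before the tax: set 356 − 4P = P + 201 → P* = $31, Q* = 232.
With the tax collected from buyers, demand (in seller-price terms) shifts: Qd = 356 − 4(P + 13).
Solving gives Q = 221.6 with buyers paying $33.6 and suppliers receiving $20.6 (the $13 wedge).
Burden on buyers: $2.6; on suppliers: $10.4. (They sum to $13.)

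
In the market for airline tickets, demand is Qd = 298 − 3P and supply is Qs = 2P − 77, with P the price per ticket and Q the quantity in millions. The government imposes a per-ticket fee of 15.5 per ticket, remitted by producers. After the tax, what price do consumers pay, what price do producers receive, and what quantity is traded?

Consumers pay 81.2; producers receive 65.7; quantity = 54.4.

Without the tax, 298 − 3P = 2P − 77 gives 5P = 375, so P* = 75 and Q* = 73.
With the tax collected from producers, supply shifts: Qs = 2(P − 15.5) − 77.
New equilibrium: consumers pay 81.2, producers receive 65.7, Q = 54.4. (Wedge: Pb − Ps = 15.5.)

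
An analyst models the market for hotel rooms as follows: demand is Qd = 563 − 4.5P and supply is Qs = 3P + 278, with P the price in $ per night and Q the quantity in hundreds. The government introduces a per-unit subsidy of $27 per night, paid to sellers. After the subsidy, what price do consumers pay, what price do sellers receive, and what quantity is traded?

Consumers pay $27.2; sellers receive $54.2; quantity = 440.6.

Without the subsidy, 563 − 4.5P = 3P + 278 gives 7.5P = 285, so P* = $38 and Q* = 392.
With a per-unit subsidy paid to sellers, each receives P + 27 per unit sold, so supply becomes Qs = 3(P + 27) + 278.
New equilibrium: consumers pay $27.2, sellers receive $54.2, Q = 440.6. (Wedge: Pb − Ps = −27.)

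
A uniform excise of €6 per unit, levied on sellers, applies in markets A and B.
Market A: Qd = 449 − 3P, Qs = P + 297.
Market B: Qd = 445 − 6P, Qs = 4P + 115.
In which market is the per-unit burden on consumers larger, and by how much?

Market A: pre-tax P* = €38, Q* = 335; post-tax Q = 330.5; per-unit burden on consumers = €1.5.
Market B: pre-tax P* = €33, Q* = 247; post-tax Q = 232.6; per-unit burden on consumers = €2.4.
Difference: €1.5 vs €2.4 → market B is larger by €0.9.

Market B, by €0.9.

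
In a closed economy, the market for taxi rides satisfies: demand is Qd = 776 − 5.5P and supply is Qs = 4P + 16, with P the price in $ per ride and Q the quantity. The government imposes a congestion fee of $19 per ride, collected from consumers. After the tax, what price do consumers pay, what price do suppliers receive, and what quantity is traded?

Consumers pay $88; suppliers receive $69; quantity = 292.

Before the tax: set 776 − 5.5P = 4P + 16 → P* = $80, Q* = 336.
With the tax collected from consumers, demand (in seller-price terms) shifts: Qd = 776 − 5.5(P + 19).
New equilibrium: consumers pay $88, suppliers receive $69, Q = 292. (Wedge: Pb − Ps = 19.)
The less price-elastic side of the market bears the larger share of a per-unit tax.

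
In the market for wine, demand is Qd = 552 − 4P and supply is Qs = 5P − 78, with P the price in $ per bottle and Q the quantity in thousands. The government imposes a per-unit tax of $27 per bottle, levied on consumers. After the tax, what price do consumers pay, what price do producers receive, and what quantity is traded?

Without the tax, 552 − 4P = 5P − 78 gives 9P = 630, so P* = $70 and Q* = 272.
With the tax collected from consumers, demand (in seller-price terms) shifts: Qd = 552 − 4(P + 27).
New equilibrium: consumers pay $85, producers receive $58, Q = 212. (Wedge: Pb − Ps = 27.)
The less price-elastic side of the market bears the larger share of a per-unit tax.

Consumers pay $85; producers receive $58; quantity = 212.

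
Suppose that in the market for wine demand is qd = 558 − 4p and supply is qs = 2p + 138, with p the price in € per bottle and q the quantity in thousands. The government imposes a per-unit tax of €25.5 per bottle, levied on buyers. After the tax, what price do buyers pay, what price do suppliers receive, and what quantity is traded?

Buyers pay €78.5; suppliers receive €53; quantity = 244.

Before the tax: set 558 − 4p = 2p + 138 → p* = €70, q* = 278.
With the tax collected from buyers, demand (in seller-price terms) shifts: qd = 558 − 4(p + 25.5).
Solving gives q = 244 with buyers paying €78.5 and suppliers receiving €53 (the €25.5 wedge).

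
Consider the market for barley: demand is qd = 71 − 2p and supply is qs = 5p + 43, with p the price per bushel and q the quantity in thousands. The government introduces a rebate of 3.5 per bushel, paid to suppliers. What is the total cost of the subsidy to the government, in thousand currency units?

Without the subsidy, 71 − 2p = 5p + 43 gives 7p = 28, so p* = 4 and q* = 63.
With a per-unit subsidy paid to suppliers, each receives p + 3.5 per unit sold, so supply becomes qs = 5(p + 3.5) + 43.
New equilibrium: buyers pay 1.5, suppliers receive 5, q = 68. (Wedge: pb − ps = −3.5.)
Outlay = t · Q = 3.5 · 68 = 238.

Government outlay = 238 thousand.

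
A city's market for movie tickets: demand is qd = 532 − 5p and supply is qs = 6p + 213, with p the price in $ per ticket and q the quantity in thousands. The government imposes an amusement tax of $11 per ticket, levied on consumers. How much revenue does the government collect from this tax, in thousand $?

Tax revenue = $3927 thousand.

Without the tax, 532 − 5p = 6p + 213 gives 11p = 319, so p* = $29 and q* = 387.
With the tax collected from consumers, demand (in seller-price terms) shifts: qd = 532 − 5(p + 11).
Solving gives q = 357 with consumers paying $35 and sellers receiving $24 (the $11 wedge).
Revenue = t · Q = 11 · 357 = $3927.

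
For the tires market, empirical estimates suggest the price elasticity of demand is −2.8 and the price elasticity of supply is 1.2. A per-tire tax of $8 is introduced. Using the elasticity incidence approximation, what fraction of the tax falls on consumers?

Incidence ratio: consumers' share ≈ εs / (εs + |εd|) = 1.2 / (1.2 + 2.8) = 0.3.
Supply is the less elastic side, so consumers bear the smaller share.

Consumers' share ≈ 0.3.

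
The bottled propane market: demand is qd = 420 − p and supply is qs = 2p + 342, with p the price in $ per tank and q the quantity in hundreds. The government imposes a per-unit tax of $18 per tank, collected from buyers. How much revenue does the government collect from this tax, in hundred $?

Tax revenue = $6876 hundred.

Before the tax: set 420 − p = 2p + 342 → p* = $26, q* = 394.
With the tax collected from buyers, demand (in seller-price terms) shifts: qd = 420 − (p + 18).
Solving gives q = 382 with buyers paying $38 and suppliers receiving $20 (the $18 wedge).
Revenue = t · Q = 18 · 382 = $6876.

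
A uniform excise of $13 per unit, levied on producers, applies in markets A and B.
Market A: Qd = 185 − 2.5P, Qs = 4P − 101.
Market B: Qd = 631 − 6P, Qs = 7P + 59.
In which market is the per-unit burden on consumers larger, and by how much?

Market A, by $1.

Market A: pre-tax P* = $44, Q* = 75; post-tax Q = 55; per-unit burden on consumers = $8.
Market B: pre-tax P* = $44, Q* = 367; post-tax Q = 325; per-unit burden on consumers = $7.
Difference: $8 vs $7 → market A is larger by $1.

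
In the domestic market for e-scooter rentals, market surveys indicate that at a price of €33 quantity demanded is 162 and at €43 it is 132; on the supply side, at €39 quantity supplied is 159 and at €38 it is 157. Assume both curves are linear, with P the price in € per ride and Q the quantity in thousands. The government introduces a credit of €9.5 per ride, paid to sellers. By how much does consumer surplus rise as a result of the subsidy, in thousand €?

Consumer surplus rises by €603.06 thousand.

Demand slope: (132 − 162)/(43 − 33) = -3, so Qd = 261 − 3P.
Supply slope: (157 − 159)/(38 − 39) = 2, so Qs = 2P + 81.
Without the subsidy, 261 − 3P = 2P + 81 gives 5P = 180, so P* = €36 and Q* = 153.
With a per-unit subsidy paid to sellers, each receives P + 9.5 per unit sold, so supply becomes Qs = 2(P + 9.5) + 81.
New equilibrium: buyers pay €32.2, sellers receive €41.7, Q = 164.4. (Wedge: Pb − Ps = −9.5.)
ΔCS is the trapezoid between Q = 164.4 and Q = 153 of height €3.8: ½ · (153 + 164.4) · 3.8 = €603.06.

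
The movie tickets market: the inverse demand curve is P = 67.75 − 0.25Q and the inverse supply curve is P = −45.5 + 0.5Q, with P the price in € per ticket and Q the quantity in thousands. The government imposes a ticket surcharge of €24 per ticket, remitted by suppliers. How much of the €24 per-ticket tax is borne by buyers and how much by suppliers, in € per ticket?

Rewrite in direct form: Qd = 271 − 4P and Qs = 2P + 91.
Before the tax: set 271 − 4P = 2P + 91 → P* = €30, Q* = 151.
With the tax collected from suppliers, supply shifts: Qs = 2(P − 24) + 91.
New equilibrium: buyers pay €38, suppliers receive €14, Q = 119. (Wedge: Pb − Ps = 24.)
Burden on buyers: €8; on suppliers: €16. (They sum to €24.)
The less price-elastic side of the market bears the larger share of a per-unit tax.

Buyers bear €8 per ticket; suppliers bear €16 per ticket.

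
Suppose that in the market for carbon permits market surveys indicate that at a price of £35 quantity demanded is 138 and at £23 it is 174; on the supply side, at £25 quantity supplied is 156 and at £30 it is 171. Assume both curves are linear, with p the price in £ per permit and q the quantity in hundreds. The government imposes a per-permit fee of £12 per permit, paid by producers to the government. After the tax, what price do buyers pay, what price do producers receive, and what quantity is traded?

Demand slope: (174 − 138)/(23 − 35) = -3, so qd = 243 − 3p.
Supply slope: (171 − 156)/(30 − 25) = 3, so qs = 3p + 81.
Without the tax, 243 − 3p = 3p + 81 gives 6p = 162, so p* = £27 and q* = 162.
With the tax collected from producers, supply shifts: qs = 3(p − 12) + 81.
New equilibrium: buyers pay £33, producers receive £21, q = 144. (Wedge: pb − ps = 12.)
The less price-elastic side of the market bears the larger share of a per-unit tax.

Buyers pay £33; producers receive £21; quantity = 144.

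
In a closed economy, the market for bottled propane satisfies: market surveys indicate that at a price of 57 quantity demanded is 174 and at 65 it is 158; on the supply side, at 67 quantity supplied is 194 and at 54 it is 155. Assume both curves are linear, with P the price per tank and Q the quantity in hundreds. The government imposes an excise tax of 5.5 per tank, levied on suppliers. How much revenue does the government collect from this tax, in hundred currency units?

Demand slope: (158 − 174)/(65 − 57) = -2, so Qd = 288 − 2P.
Supply slope: (155 − 194)/(54 − 67) = 3, so Qs = 3P − 7.
Without the tax, 288 − 2P = 3P − 7 gives 5P = 295, so P* = 59 and Q* = 170.
With the tax collected from suppliers, supply shifts: Qs = 3(P − 5.5) − 7.
Solving gives Q = 163.4 with consumers paying 62.3 and suppliers receiving 56.8 (the 5.5 wedge).
Revenue = t · Q = 5.5 · 163.4 = 898.7.

Tax revenue = 898.7 hundred.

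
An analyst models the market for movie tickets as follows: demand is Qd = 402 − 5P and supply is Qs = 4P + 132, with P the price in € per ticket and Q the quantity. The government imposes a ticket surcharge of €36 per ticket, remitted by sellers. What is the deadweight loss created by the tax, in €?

Without the tax, 402 − 5P = 4P + 132 gives 9P = 270, so P* = €30 and Q* = 252.
With the tax collected from sellers, supply shifts: Qs = 4(P − 36) + 132.
Solving gives Q = 172 with consumers paying €46 and sellers receiving €10 (the €36 wedge).
Quantity falls by |ΔQ| = |252 − 172| = 80.
DWL = ½ · t · |ΔQ| = ½ · 36 · 80 = €1440.

Deadweight loss = €1440.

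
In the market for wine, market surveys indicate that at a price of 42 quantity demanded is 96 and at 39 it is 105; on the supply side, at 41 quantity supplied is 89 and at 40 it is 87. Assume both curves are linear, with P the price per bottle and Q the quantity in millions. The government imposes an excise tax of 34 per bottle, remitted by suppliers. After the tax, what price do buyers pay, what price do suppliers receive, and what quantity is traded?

Demand slope: (105 − 96)/(39 − 42) = -3, so Qd = 222 − 3P.
Supply slope: (87 − 89)/(40 − 41) = 2, so Qs = 2P + 7.
Without the tax, 222 − 3P = 2P + 7 gives 5P = 215, so P* = 43 and Q* = 93.
With the tax collected from suppliers, supply shifts: Qs = 2(P − 34) + 7.
Solving gives Q = 52.2 with buyers paying 56.6 and suppliers receiving 22.6 (the 34 wedge).

Buyers pay 56.6; suppliers receive 22.6; quantity = 52.2.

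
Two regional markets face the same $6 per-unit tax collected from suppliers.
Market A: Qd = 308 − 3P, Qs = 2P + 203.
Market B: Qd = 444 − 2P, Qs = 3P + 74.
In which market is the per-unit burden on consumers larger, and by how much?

Market A: pre-tax P* = $21, Q* = 245; post-tax Q = 237.8; per-unit burden on consumers = $2.4.
Market B: pre-tax P* = $74, Q* = 296; post-tax Q = 288.8; per-unit burden on consumers = $3.6.
Difference: $2.4 vs $3.6 → market B is larger by $1.2.

Market B, by $1.2.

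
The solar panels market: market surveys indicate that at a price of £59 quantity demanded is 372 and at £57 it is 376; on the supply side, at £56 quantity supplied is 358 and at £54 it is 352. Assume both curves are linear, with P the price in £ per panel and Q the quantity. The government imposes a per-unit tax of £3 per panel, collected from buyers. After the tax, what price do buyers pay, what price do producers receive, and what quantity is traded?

Buyers pay £61.8; producers receive £58.8; quantity = 366.4.

Demand slope: (376 − 372)/(57 − 59) = -2, so Qd = 490 − 2P.
Supply slope: (352 − 358)/(54 − 56) = 3, so Qs = 3P + 190.
Before the tax: set 490 − 2P = 3P + 190 → P* = £60, Q* = 370.
With the tax collected from buyers, demand (in seller-price terms) shifts: Qd = 490 − 2(P + 3).
Solving gives Q = 366.4 with buyers paying £61.8 and producers receiving £58.8 (the £3 wedge).
The less price-elastic side of the market bears the larger share of a per-unit tax.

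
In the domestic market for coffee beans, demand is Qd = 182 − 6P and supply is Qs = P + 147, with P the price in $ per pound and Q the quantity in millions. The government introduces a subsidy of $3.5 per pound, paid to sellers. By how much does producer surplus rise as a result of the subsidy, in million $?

Before the subsidy: set 182 − 6P = P + 147 → P* = $5, Q* = 152.
With a per-unit subsidy paid to sellers, each receives P + 3.5 per unit sold, so supply becomes Qs = (P + 3.5) + 147.
New equilibrium: consumers pay $4.5, sellers receive $8, Q = 155. (Wedge: Pb − Ps = −3.5.)
ΔPS is the trapezoid between Q = 155 and Q = 152 of height $3: ½ · (152 + 155) · 3 = $460.5.

Producer surplus rises by $460.5 million.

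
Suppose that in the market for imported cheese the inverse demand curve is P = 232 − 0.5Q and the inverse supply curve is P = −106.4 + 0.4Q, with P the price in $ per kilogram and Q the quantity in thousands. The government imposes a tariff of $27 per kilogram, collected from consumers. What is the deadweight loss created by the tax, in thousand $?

Inverting to Q(P) form: Qd = 464 − 2P; Qs = 2.5P + 266.
Before the tax: set 464 − 2P = 2.5P + 266 → P* = $44, Q* = 376.
With the tax collected from consumers, demand (in seller-price terms) shifts: Qd = 464 − 2(P + 27).
New equilibrium: consumers pay $59, producers receive $32, Q = 346. (Wedge: Pb − Ps = 27.)
Quantity falls by |ΔQ| = |376 − 346| = 30.
DWL = ½ · t · |ΔQ| = ½ · 27 · 30 = $405.

Deadweight loss = $405 thousand.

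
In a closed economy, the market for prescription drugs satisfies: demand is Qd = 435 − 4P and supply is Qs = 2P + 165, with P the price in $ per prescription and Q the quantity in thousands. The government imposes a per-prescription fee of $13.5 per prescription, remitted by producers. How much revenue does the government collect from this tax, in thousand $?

Tax revenue = $3199.5 thousand.

Before the tax: set 435 − 4P = 2P + 165 → P* = $45, Q* = 255.
With the tax collected from producers, supply shifts: Qs = 2(P − 13.5) + 165.
Solving gives Q = 237 with buyers paying $49.5 and producers receiving $36 (the $13.5 wedge).
Revenue = t · Q = 13.5 · 237 = $3199.5.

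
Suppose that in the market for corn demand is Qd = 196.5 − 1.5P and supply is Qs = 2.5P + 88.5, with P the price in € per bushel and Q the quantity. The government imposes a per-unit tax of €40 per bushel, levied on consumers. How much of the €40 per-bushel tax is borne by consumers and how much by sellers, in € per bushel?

Before the tax: set 196.5 − 1.5P = 2.5P + 88.5 → P* = €27, Q* = 156.
With the tax collected from consumers, demand (in seller-price terms) shifts: Qd = 196.5 − 1.5(P + 40).
Solving gives Q = 118.5 with consumers paying €52 and sellers receiving €12 (the €40 wedge).
Burden on consumers: €25; on sellers: €15. (They sum to €40.)
The less price-elastic side of the market bears the larger share of a per-unit tax.

Consumers bear €25 per bushel; sellers bear €15 per bushel.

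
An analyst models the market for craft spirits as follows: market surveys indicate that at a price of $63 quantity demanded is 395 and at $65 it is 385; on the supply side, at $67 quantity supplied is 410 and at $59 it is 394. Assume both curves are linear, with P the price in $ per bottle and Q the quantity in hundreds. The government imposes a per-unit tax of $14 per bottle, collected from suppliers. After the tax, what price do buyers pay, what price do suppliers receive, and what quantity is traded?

Demand slope: (385 − 395)/(65 − 63) = -5, so Qd = 710 − 5P.
Supply slope: (394 − 410)/(59 − 67) = 2, so Qs = 2P + 276.
Before the tax: set 710 − 5P = 2P + 276 → P* = $62, Q* = 400.
With the tax collected from suppliers, supply shifts: Qs = 2(P − 14) + 276.
Solving gives Q = 380 with buyers paying $66 and suppliers receiving $52 (the $14 wedge).
The less price-elastic side of the market bears the larger share of a per-unit tax.

Buyers pay $66; suppliers receive $52; quantity = 380.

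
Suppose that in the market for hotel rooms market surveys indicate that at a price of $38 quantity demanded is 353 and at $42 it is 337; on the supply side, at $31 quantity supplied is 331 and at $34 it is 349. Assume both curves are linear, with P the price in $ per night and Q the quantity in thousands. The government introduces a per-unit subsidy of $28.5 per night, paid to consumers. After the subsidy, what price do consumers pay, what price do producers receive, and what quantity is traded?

Demand slope: (337 − 353)/(42 − 38) = -4, so Qd = 505 − 4P.
Supply slope: (349 − 331)/(34 − 31) = 6, so Qs = 6P + 145.
Before the subsidy: set 505 − 4P = 6P + 145 → P* = $36, Q* = 361.
With a per-unit subsidy paid to consumers, each effectively pays P − 28.5, so demand becomes Qd = 505 − 4(P − 28.5).
New equilibrium: consumers pay $18.9, producers receive $47.4, Q = 429.4. (Wedge: Pb − Ps = −28.5.)

Consumers pay $18.9; producers receive $47.4; quantity = 429.4.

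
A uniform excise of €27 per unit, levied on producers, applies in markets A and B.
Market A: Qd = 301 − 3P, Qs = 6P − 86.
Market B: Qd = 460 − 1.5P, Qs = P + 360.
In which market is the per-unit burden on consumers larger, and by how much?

Market A: pre-tax P* = €43, Q* = 172; post-tax Q = 118; per-unit burden on consumers = €18.
Market B: pre-tax P* = €40, Q* = 400; post-tax Q = 383.8; per-unit burden on consumers = €10.8.
Difference: €18 vs €10.8 → market A is larger by €7.2.

Market A, by €7.2.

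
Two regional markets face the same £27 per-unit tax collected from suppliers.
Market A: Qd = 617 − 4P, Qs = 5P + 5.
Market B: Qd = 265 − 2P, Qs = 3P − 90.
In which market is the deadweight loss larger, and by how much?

Market A, by £372.6.

Market A: pre-tax P* = £68, Q* = 345; post-tax Q = 285; deadweight loss = £810.
Market B: pre-tax P* = £71, Q* = 123; post-tax Q = 90.6; deadweight loss = £437.4.
Difference: £810 vs £437.4 → market A is larger by £372.6.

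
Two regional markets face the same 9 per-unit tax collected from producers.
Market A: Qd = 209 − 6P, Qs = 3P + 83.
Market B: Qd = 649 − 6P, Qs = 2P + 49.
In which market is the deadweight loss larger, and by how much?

Market A, by 20.25.

Market A: pre-tax P* = 14, Q* = 125; post-tax Q = 107; deadweight loss = 81.
Market B: pre-tax P* = 75, Q* = 199; post-tax Q = 185.5; deadweight loss = 60.75.
Difference: 81 vs 60.75 → market A is larger by 20.25.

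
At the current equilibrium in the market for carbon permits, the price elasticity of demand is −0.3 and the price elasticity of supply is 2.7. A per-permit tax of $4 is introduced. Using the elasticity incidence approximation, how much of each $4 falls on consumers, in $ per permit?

Consumers bear ≈ $3.6 per permit.

Incidence ratio: consumers' share ≈ εs / (εs + |εd|) = 2.7 / (2.7 + 0.3) = 0.9.
So consumers bear ≈ 0.9 × $4 = $3.6; sellers bear $0.4.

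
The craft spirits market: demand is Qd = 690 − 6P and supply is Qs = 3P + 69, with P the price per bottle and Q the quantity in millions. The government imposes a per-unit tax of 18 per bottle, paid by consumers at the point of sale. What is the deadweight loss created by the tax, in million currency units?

Deadweight loss = 324 million.

Without the tax, 690 − 6P = 3P + 69 gives 9P = 621, so P* = 69 and Q* = 276.
With the tax collected from consumers, demand (in seller-price terms) shifts: Qd = 690 − 6(P + 18).
New equilibrium: consumers pay 75, sellers receive 57, Q = 240. (Wedge: Pb − Ps = 18.)
Quantity falls by |ΔQ| = |276 − 240| = 36.
DWL = ½ · t · |ΔQ| = ½ · 18 · 36 = 324.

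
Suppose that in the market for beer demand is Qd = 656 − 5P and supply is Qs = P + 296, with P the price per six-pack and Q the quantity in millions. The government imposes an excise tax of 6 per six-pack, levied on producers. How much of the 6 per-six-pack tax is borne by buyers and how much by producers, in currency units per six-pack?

Without the tax, 656 − 5P = P + 296 gives 6P = 360, so P* = 60 and Q* = 356.
With the tax collected from producers, supply shifts: Qs = (P − 6) + 296.
Solving gives Q = 351 with buyers paying 61 and producers receiving 55 (the 6 wedge).
Burden on buyers: 1; on producers: 5. (They sum to 6.)
The less price-elastic side of the market bears the larger share of a per-unit tax.

Buyers bear 1 per six-pack; producers bear 5 per six-pack.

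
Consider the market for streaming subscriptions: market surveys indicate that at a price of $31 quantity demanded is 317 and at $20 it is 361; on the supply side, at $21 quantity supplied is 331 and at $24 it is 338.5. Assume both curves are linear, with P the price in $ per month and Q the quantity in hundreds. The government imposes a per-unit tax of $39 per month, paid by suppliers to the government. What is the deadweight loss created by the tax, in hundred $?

Demand slope: (361 − 317)/(20 − 31) = -4, so Qd = 441 − 4P.
Supply slope: (338.5 − 331)/(24 − 21) = 2.5, so Qs = 2.5P + 278.5.
Without the tax, 441 − 4P = 2.5P + 278.5 gives 6.5P = 162.5, so P* = $25 and Q* = 341.
With the tax collected from suppliers, supply shifts: Qs = 2.5(P − 39) + 278.5.
Solving gives Q = 281 with buyers paying $40 and suppliers receiving $1 (the $39 wedge).
Quantity falls by |ΔQ| = |341 − 281| = 60.
DWL = ½ · t · |ΔQ| = ½ · 39 · 60 = $1170.

Deadweight loss = $1170 hundred.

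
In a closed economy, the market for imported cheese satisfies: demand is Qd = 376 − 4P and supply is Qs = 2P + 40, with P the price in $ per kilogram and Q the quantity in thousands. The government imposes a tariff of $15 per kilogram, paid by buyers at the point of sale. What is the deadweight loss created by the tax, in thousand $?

Without the tax, 376 − 4P = 2P + 40 gives 6P = 336, so P* = $56 and Q* = 152.
With the tax collected from buyers, demand (in seller-price terms) shifts: Qd = 376 − 4(P + 15).
Solving gives Q = 132 with buyers paying $61 and sellers receiving $46 (the $15 wedge).
Quantity falls by |ΔQ| = |152 − 132| = 20.
DWL = ½ · t · |ΔQ| = ½ · 15 · 20 = $150.

Deadweight loss = $150 thousand.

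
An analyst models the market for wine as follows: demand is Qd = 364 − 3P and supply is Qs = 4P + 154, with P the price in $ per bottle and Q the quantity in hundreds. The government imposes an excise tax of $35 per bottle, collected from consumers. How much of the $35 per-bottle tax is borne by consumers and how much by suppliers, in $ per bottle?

Without the tax, 364 − 3P = 4P + 154 gives 7P = 210, so P* = $30 and Q* = 274.
With the tax collected from consumers, demand (in seller-price terms) shifts: Qd = 364 − 3(P + 35).
Solving gives Q = 214 with consumers paying $50 and suppliers receiving $15 (the $35 wedge).
Burden on consumers: $20; on suppliers: $15. (They sum to $35.)

Consumers bear $20 per bottle; suppliers bear $15 per bottle.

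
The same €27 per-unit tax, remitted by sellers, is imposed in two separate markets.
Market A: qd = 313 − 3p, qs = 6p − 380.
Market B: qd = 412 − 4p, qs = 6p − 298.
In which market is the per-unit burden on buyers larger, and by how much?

Market A: pre-tax p* = €77, q* = 82; post-tax q = 28; per-unit burden on buyers = €18.
Market B: pre-tax p* = €71, q* = 128; post-tax q = 63.2; per-unit burden on buyers = €16.2.
Difference: €18 vs €16.2 → market A is larger by €1.8.

Market A, by €1.8.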